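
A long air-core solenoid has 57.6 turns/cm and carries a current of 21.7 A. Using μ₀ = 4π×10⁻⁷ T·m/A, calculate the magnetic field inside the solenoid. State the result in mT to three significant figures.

B ≈ 157 mT

Inside a long solenoid, B = μ₀nI.
B = (4π×10⁻⁷)(5.760×10^3 m⁻¹)(21.7 A) = 0.1571 T.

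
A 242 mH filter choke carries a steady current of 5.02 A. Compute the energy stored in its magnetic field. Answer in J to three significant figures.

U ≈ 3.05 J

Stored magnetic energy: U = ½LI².
U = ½(0.242 H)(5.02 A)² = 3.049 J.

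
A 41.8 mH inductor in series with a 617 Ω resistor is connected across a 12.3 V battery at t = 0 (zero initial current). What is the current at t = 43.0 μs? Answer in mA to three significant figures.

τ = L/R = 4.180×10^-2/617 = 6.7747×10^-5 s; final current I_∞ = ε/R = 12.3/617 = 1.994×10^-2 A.
I(t) = I_∞(1 − e^(−t/τ)) with t/τ = 0.635.
I = (1.994×10^-2)(1 − e^(−0.635)) = 9.368×10^-3 A.

I ≈ 9.37 mA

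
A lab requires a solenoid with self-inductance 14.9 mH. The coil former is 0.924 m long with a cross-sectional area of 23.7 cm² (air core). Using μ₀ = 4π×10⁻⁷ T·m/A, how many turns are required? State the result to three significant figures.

A = 23.7 cm² = 2.370×10^-3 m².
From L = μ₀N²A/ℓ, N = √(Lℓ / (μ₀A)).
N = √[(1.490×10^-2)(0.924) / ((4π×10⁻⁷)×2.370×10^-3)] = √(4.623×10^6) ≈ 2150.1.

N ≈ 2150 turns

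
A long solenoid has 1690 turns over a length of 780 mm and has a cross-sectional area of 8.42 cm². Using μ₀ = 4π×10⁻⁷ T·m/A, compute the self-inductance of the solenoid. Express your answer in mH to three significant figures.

L ≈ 3.87 mH

A = 8.42 cm² = 8.420×10^-4 m².
For a long solenoid, L = μ₀N²A/ℓ.
L = (4π×10⁻⁷)(1690)²(8.420×10^-4)/(0.78 m) = 3.874×10^-3 H.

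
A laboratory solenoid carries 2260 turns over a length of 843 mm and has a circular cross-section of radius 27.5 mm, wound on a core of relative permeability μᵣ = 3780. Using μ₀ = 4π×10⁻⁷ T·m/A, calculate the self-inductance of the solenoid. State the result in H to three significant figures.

A = πr² = π(2.750×10^-2 m)² = 2.376×10^-3 m².
For a long solenoid, L = μ₀μᵣN²A/ℓ.
L = (4π×10⁻⁷)(3780)(2260)²(2.376×10^-3)/(0.843 m) = 68.38 H.

L ≈ 68.4 H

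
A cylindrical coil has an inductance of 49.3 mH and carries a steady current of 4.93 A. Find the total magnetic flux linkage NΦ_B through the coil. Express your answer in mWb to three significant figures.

From L = NΦ_B/I, the flux linkage is NΦ_B = LI.
NΦ_B = (4.930×10^-2 H)(4.93 A) = 0.243 Wb.

NΦ_B ≈ 243 mWb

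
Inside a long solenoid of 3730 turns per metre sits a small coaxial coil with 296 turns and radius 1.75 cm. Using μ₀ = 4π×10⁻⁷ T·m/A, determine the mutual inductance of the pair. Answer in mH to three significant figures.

The outer solenoid produces a uniform field B₁ = μ₀n₁I₁ across the inner coil,
so the flux linkage is N₂Φ = N₂B₁A₂ = μ₀n₁N₂A₂·I₁, giving M = μ₀n₁N₂A₂.
A₂ = πr² = π(1.750×10^-2 m)² = 9.621×10^-4 m².
M = (4π×10⁻⁷)(3730)(296)(9.621×10^-4) = 1.3349×10^-3 H.

M ≈ 1.33 mH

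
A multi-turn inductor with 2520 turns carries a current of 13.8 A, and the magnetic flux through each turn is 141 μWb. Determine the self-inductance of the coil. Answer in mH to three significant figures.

L ≈ 25.7 mH

Self-inductance is defined by L = NΦ_B/I (flux linkage over current).
L = (2520)(1.410×10^-4 Wb)/(13.8 A) = 2.5748×10^-2 H.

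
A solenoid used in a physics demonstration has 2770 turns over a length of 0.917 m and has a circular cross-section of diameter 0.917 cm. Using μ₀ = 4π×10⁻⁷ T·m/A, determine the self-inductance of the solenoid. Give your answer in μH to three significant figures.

A = π(d/2)² = π(4.585×10^-3 m)² = 6.604×10^-5 m².
For a long solenoid, L = μ₀N²A/ℓ.
L = (4π×10⁻⁷)(2770)²(6.604×10^-5)/(0.917 m) = 6.944×10^-4 H.

L ≈ 694 μH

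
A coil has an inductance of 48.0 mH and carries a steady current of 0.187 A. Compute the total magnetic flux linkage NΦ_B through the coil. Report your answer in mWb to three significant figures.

NΦ_B ≈ 8.98 mWb

From L = NΦ_B/I, the flux linkage is NΦ_B = LI.
NΦ_B = (4.800×10^-2 H)(0.187 A) = 8.976×10^-3 Wb.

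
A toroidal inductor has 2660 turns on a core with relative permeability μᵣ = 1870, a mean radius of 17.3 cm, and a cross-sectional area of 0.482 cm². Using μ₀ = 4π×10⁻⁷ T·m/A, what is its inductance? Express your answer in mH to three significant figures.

For a thin toroid, L = μ₀μᵣN²A/(2πR).
L = (4π×10⁻⁷)(1870)(2660)²(4.820×10^-5) / (2π×0.173 m) = 0.7373 H.

L ≈ 737 mH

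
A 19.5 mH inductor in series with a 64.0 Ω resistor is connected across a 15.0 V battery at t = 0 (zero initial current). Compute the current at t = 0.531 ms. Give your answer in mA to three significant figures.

τ = L/R = 1.950×10^-2/64.0 = 3.047×10^-4 s; final current I_∞ = ε/R = 15.0/64.0 = 0.2344 A.
I(t) = I_∞(1 − e^(−t/τ)) with t/τ = 1.743.
I = (0.2344)(1 − e^(−1.743)) = 0.1934 A.

I ≈ 193 mA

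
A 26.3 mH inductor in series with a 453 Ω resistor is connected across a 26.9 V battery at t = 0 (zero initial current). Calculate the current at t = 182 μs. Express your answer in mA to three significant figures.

τ = L/R = 2.630×10^-2/453 = 5.806×10^-5 s; final current I_∞ = ε/R = 26.9/453 = 5.938×10^-2 A.
I(t) = I_∞(1 − e^(−t/τ)) with t/τ = 3.135.
I = (5.938×10^-2)(1 − e^(−3.135)) = 5.680×10^-2 A.

I ≈ 56.8 mA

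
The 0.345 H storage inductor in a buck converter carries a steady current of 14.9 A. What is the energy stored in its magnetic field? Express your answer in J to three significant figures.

U ≈ 38.3 J

Stored magnetic energy: U = ½LI².
U = ½(0.345 H)(14.9 A)² = 38.3 J.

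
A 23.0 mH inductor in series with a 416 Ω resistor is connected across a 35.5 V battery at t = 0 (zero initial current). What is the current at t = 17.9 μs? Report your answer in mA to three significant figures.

I ≈ 23.6 mA

τ = L/R = 2.300×10^-2/416 = 5.529×10^-5 s; final current I_∞ = ε/R = 35.5/416 = 8.534×10^-2 A.
I(t) = I_∞(1 − e^(−t/τ)) with t/τ = 0.324.
I = (8.534×10^-2)(1 − e^(−0.324)) = 2.360×10^-2 A.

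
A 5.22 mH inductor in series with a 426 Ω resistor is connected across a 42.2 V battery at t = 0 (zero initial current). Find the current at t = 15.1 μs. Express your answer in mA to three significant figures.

I ≈ 70.2 mA

τ = L/R = 5.220×10^-3/426 = 1.225×10^-5 s; final current I_∞ = ε/R = 42.2/426 = 9.906×10^-2 A.
I(t) = I_∞(1 − e^(−t/τ)) with t/τ = 1.232.
I = (9.906×10^-2)(1 − e^(−1.232)) = 7.017×10^-2 A.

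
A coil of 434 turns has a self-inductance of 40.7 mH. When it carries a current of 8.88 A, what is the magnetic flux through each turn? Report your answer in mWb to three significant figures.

From L = NΦ_B/I, the flux per turn is Φ_B = LI/N.
Φ_B = (4.070×10^-2 H)(8.88 A)/434 = 8.328×10^-4 Wb.

Φ_B ≈ 0.833 mWb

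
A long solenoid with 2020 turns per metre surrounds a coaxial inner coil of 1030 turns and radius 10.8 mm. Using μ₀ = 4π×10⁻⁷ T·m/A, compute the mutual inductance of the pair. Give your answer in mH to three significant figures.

The outer solenoid produces a uniform field B₁ = μ₀n₁I₁ across the inner coil,
so the flux linkage is N₂Φ = N₂B₁A₂ = μ₀n₁N₂A₂·I₁, giving M = μ₀n₁N₂A₂.
A₂ = πr² = π(1.080×10^-2 m)² = 3.664×10^-4 m².
M = (4π×10⁻⁷)(2020)(1030)(3.664×10^-4) = 9.581×10^-4 H.

M ≈ 0.958 mH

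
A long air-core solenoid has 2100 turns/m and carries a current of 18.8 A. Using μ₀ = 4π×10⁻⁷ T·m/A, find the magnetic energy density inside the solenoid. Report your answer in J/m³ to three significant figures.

u ≈ 979 J/m³

B = μ₀nI = (4π×10⁻⁷)(2.100×10^3)(18.8) = 4.961×10^-2 T.
u = B²/(2μ₀) = (4.961×10^-2)²/(2×4π×10⁻⁷) = 979.3 J/m³.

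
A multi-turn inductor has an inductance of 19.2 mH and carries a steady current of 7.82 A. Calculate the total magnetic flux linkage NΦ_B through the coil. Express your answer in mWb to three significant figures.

NΦ_B ≈ 150 mWb

From L = NΦ_B/I, the flux linkage is NΦ_B = LI.
NΦ_B = (1.920×10^-2 H)(7.82 A) = 0.1501 Wb.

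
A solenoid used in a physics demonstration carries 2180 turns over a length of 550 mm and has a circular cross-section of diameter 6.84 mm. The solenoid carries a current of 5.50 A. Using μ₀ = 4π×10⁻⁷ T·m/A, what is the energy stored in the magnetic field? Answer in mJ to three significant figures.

U ≈ 6.03 mJ

A = π(d/2)² = π(3.420×10^-3 m)² = 3.6745×10^-5 m².
L = μ₀N²A/ℓ = (4π×10⁻⁷)(2180)²(3.6745×10^-5)/(0.55) = 3.990×10^-4 H.
U = ½LI² = ½(3.990×10^-4)(5.50)² = 6.0347×10^-3 J.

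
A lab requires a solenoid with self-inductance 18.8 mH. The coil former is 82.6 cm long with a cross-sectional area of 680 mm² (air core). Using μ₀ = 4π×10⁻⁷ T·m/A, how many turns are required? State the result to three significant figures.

A = 680 mm² = 6.800×10^-4 m².
From L = μ₀N²A/ℓ, N = √(Lℓ / (μ₀A)).
N = √[(1.880×10^-2)(0.826) / ((4π×10⁻⁷)×6.800×10^-4)] = √(1.817×10^7) ≈ 4262.9.

N ≈ 4260 turns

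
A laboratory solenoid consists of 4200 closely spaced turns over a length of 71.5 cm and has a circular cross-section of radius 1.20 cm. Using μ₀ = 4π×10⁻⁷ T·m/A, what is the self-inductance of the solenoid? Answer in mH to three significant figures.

A = πr² = π(1.200×10^-2 m)² = 4.524×10^-4 m².
For a long solenoid, L = μ₀N²A/ℓ.
L = (4π×10⁻⁷)(4200)²(4.524×10^-4)/(0.715 m) = 1.403×10^-2 H.

L ≈ 14.0 mH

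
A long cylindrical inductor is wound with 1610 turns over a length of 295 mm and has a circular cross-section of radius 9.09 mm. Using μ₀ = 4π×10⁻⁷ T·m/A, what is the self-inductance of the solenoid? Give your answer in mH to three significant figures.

A = πr² = π(9.090×10^-3 m)² = 2.596×10^-4 m².
For a long solenoid, L = μ₀N²A/ℓ.
L = (4π×10⁻⁷)(1610)²(2.596×10^-4)/(0.295 m) = 2.866×10^-3 H.

L ≈ 2.87 mH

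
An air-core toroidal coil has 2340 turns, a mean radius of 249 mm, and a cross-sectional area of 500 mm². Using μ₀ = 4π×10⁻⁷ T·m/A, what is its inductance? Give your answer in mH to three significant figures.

For a thin toroid, L = μ₀N²A/(2πR).
L = (4π×10⁻⁷)(2340)²(5.000×10^-4) / (2π×0.249 m) = 2.199×10^-3 H.

L ≈ 2.20 mH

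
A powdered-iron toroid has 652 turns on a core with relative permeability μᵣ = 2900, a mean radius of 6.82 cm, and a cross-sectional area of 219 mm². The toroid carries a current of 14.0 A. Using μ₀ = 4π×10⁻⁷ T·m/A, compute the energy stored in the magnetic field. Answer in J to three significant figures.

U ≈ 77.6 J

L = μ₀μᵣN²A/(2πR) = (4π×10⁻⁷)(2900)(652)²(2.190×10^-4)/(2π×6.820×10^-2) = 0.7917 H.
U = ½LI² = ½(0.7917)(14.0)² = 77.59 J.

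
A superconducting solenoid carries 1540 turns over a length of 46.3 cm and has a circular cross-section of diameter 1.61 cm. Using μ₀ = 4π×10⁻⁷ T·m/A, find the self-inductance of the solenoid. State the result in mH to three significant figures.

L ≈ 1.31 mH

A = π(d/2)² = π(8.050×10^-3 m)² = 2.036×10^-4 m².
For a long solenoid, L = μ₀N²A/ℓ.
L = (4π×10⁻⁷)(1540)²(2.036×10^-4)/(0.463 m) = 1.310×10^-3 H.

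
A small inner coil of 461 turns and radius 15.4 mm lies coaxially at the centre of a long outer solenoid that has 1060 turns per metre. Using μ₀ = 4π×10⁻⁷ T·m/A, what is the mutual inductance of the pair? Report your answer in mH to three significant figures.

The outer solenoid produces a uniform field B₁ = μ₀n₁I₁ across the inner coil,
so the flux linkage is N₂Φ = N₂B₁A₂ = μ₀n₁N₂A₂·I₁, giving M = μ₀n₁N₂A₂.
A₂ = πr² = π(1.540×10^-2 m)² = 7.451×10^-4 m².
M = (4π×10⁻⁷)(1060)(461)(7.451×10^-4) = 4.575×10^-4 H.

M ≈ 0.458 mH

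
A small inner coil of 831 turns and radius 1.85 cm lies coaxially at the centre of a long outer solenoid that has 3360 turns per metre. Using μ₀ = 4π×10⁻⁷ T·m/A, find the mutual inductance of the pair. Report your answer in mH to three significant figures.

The outer solenoid produces a uniform field B₁ = μ₀n₁I₁ across the inner coil,
so the flux linkage is N₂Φ = N₂B₁A₂ = μ₀n₁N₂A₂·I₁, giving M = μ₀n₁N₂A₂.
A₂ = πr² = π(1.850×10^-2 m)² = 1.075×10^-3 m².
M = (4π×10⁻⁷)(3360)(831)(1.075×10^-3) = 3.773×10^-3 H.

M ≈ 3.77 mH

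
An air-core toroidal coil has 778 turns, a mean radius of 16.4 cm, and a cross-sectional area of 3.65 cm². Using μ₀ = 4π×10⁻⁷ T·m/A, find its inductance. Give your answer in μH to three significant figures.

L ≈ 269 μH

For a thin toroid, L = μ₀N²A/(2πR).
L = (4π×10⁻⁷)(778)²(3.650×10^-4) / (2π×0.164 m) = 2.694×10^-4 H.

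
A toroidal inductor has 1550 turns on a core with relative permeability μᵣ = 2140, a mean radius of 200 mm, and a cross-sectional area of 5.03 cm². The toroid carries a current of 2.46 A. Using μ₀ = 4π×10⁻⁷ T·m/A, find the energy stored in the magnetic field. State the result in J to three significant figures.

L = μ₀μᵣN²A/(2πR) = (4π×10⁻⁷)(2140)(1550)²(5.030×10^-4)/(2π×0.2) = 2.586 H.
U = ½LI² = ½(2.586)(2.46)² = 7.825 J.

U ≈ 7.83 J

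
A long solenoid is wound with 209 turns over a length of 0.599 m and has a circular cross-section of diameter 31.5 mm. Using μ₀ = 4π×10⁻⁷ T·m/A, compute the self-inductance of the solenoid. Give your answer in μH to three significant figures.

A = π(d/2)² = π(1.575×10^-2 m)² = 7.793×10^-4 m².
For a long solenoid, L = μ₀N²A/ℓ.
L = (4π×10⁻⁷)(209)²(7.793×10^-4)/(0.599 m) = 7.141×10^-5 H.

L ≈ 71.4 μH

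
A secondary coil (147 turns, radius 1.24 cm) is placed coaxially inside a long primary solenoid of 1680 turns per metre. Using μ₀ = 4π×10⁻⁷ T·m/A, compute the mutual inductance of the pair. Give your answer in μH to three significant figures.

The outer solenoid produces a uniform field B₁ = μ₀n₁I₁ across the inner coil,
so the flux linkage is N₂Φ = N₂B₁A₂ = μ₀n₁N₂A₂·I₁, giving M = μ₀n₁N₂A₂.
A₂ = πr² = π(1.240×10^-2 m)² = 4.831×10^-4 m².
M = (4π×10⁻⁷)(1680)(147)(4.831×10^-4) = 1.499×10^-4 H.

M ≈ 150 μH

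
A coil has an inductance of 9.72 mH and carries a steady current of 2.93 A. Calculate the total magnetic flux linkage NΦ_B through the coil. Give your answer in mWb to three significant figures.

From L = NΦ_B/I, the flux linkage is NΦ_B = LI.
NΦ_B = (9.720×10^-3 H)(2.93 A) = 2.848×10^-2 Wb.

NΦ_B ≈ 28.5 mWb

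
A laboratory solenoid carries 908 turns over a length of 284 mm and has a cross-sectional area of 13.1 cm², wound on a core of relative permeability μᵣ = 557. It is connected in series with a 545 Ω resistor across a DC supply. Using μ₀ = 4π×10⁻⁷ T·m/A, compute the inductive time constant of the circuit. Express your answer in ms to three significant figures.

A = 13.1 cm² = 1.310×10^-3 m².
L = μ₀μᵣN²A/ℓ = (4π×10⁻⁷)(557)(908)²(1.310×10^-3)/(0.284) = 2.662 H.
τ = L/R = (2.662)/(545) = 4.884×10^-3 s.

τ ≈ 4.88 ms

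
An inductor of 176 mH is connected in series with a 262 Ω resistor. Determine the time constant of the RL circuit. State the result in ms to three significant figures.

τ = L/R = (0.176 H)/(262 Ω) = 6.718×10^-4 s.

τ ≈ 0.672 ms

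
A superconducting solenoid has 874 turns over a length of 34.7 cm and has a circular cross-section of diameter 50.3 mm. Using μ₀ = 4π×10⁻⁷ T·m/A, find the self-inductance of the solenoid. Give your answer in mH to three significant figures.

L ≈ 5.50 mH

A = π(d/2)² = π(2.515×10^-2 m)² = 1.987×10^-3 m².
For a long solenoid, L = μ₀N²A/ℓ.
L = (4π×10⁻⁷)(874)²(1.987×10^-3)/(0.347 m) = 5.497×10^-3 H.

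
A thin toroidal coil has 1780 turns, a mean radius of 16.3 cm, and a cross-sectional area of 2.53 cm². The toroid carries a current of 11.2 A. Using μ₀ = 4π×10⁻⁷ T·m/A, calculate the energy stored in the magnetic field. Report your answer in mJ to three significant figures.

U ≈ 61.7 mJ

L = μ₀N²A/(2πR) = (4π×10⁻⁷)(1780)²(2.530×10^-4)/(2π×0.163) = 9.836×10^-4 H.
U = ½LI² = ½(9.836×10^-4)(11.2)² = 6.169×10^-2 J.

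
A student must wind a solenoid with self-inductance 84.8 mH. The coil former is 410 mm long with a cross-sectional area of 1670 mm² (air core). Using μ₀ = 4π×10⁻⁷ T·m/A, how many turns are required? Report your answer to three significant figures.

A = 1670 mm² = 1.670×10^-3 m².
From L = μ₀N²A/ℓ, N = √(Lℓ / (μ₀A)).
N = √[(8.480×10^-2)(0.41) / ((4π×10⁻⁷)×1.670×10^-3)] = √(1.657×10^7) ≈ 4070.3.

N ≈ 4070 turns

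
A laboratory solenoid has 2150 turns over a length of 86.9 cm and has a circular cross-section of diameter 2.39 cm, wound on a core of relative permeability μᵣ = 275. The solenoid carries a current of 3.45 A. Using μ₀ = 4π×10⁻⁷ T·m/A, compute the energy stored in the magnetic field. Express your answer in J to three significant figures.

U ≈ 4.91 J

A = π(d/2)² = π(1.195×10^-2 m)² = 4.486×10^-4 m².
L = μ₀μᵣN²A/ℓ = (4π×10⁻⁷)(275)(2150)²(4.486×10^-4)/(0.869) = 0.8247 H.
U = ½LI² = ½(0.8247)(3.45)² = 4.908 J.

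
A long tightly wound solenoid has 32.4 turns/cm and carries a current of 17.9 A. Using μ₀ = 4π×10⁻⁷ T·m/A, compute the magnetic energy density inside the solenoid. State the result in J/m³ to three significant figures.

u ≈ 2110 J/m³

B = μ₀nI = (4π×10⁻⁷)(3.240×10^3)(17.9) = 7.288×10^-2 T.
u = B²/(2μ₀) = (7.288×10^-2)²/(2×4π×10⁻⁷) = 2.113×10^3 J/m³.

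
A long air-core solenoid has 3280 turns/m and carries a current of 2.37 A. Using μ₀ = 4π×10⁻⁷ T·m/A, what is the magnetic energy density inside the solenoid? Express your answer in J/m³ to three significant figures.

u ≈ 38.0 J/m³

B = μ₀nI = (4π×10⁻⁷)(3.280×10^3)(2.37) = 9.769×10^-3 T.
u = B²/(2μ₀) = (9.769×10^-3)²/(2×4π×10⁻⁷) = 37.97 J/m³.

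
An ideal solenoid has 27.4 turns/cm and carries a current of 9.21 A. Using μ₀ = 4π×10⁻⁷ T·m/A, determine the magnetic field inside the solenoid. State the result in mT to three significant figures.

Inside a long solenoid, B = μ₀nI.
B = (4π×10⁻⁷)(2.740×10^3 m⁻¹)(9.21 A) = 3.171×10^-2 T.

B ≈ 31.7 mT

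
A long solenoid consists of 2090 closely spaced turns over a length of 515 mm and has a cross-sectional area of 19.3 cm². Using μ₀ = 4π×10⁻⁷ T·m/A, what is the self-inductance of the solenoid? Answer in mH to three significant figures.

A = 19.3 cm² = 1.930×10^-3 m².
For a long solenoid, L = μ₀N²A/ℓ.
L = (4π×10⁻⁷)(2090)²(1.930×10^-3)/(0.515 m) = 2.057×10^-2 H.

L ≈ 20.6 mH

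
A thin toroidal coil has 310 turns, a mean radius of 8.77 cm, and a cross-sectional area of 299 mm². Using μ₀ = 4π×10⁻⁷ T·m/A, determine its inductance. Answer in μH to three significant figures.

L ≈ 65.5 μH

For a thin toroid, L = μ₀N²A/(2πR).
L = (4π×10⁻⁷)(310)²(2.990×10^-4) / (2π×8.770×10^-2 m) = 6.553×10^-5 H.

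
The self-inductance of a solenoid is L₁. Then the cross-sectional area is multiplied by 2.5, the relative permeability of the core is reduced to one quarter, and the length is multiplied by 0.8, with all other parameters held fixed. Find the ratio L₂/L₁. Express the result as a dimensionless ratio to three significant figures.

For a solenoid, L ∝ μᵣN²A/ℓ.
L₂/L₁ = (2.5) × (0.25) × (0.8)^-1 = 0.781.

L₂/L₁ = 0.781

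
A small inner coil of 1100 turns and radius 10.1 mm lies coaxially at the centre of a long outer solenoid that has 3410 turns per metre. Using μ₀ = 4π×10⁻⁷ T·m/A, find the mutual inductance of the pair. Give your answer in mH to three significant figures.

The outer solenoid produces a uniform field B₁ = μ₀n₁I₁ across the inner coil,
so the flux linkage is N₂Φ = N₂B₁A₂ = μ₀n₁N₂A₂·I₁, giving M = μ₀n₁N₂A₂.
A₂ = πr² = π(1.010×10^-2 m)² = 3.2047×10^-4 m².
M = (4π×10⁻⁷)(3410)(1100)(3.2047×10^-4) = 1.511×10^-3 H.

M ≈ 1.51 mH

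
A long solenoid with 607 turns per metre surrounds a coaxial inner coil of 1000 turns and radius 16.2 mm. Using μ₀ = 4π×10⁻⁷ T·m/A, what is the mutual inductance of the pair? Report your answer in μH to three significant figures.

M ≈ 629 μH

The outer solenoid produces a uniform field B₁ = μ₀n₁I₁ across the inner coil,
so the flux linkage is N₂Φ = N₂B₁A₂ = μ₀n₁N₂A₂·I₁, giving M = μ₀n₁N₂A₂.
A₂ = πr² = π(1.620×10^-2 m)² = 8.2448×10^-4 m².
M = (4π×10⁻⁷)(607)(1000)(8.2448×10^-4) = 6.289×10^-4 H.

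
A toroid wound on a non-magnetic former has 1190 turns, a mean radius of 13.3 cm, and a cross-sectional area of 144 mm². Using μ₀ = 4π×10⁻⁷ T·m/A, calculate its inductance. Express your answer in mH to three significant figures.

L ≈ 0.307 mH

For a thin toroid, L = μ₀N²A/(2πR).
L = (4π×10⁻⁷)(1190)²(1.440×10^-4) / (2π×0.133 m) = 3.066×10^-4 H.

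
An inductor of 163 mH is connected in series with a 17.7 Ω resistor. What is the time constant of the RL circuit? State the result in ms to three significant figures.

τ = L/R = (0.163 H)/(17.7 Ω) = 9.209×10^-3 s.

τ ≈ 9.21 ms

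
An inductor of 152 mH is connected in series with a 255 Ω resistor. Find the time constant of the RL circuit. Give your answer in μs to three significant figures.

τ = L/R = (0.152 H)/(255 Ω) = 5.961×10^-4 s.

τ ≈ 596 μs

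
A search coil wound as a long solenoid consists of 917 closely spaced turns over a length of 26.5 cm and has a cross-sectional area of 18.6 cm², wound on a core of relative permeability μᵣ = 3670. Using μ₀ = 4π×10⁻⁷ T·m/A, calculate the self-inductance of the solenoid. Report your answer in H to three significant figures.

A = 18.6 cm² = 1.860×10^-3 m².
For a long solenoid, L = μ₀μᵣN²A/ℓ.
L = (4π×10⁻⁷)(3670)(917)²(1.860×10^-3)/(0.265 m) = 27.22 H.

L ≈ 27.2 H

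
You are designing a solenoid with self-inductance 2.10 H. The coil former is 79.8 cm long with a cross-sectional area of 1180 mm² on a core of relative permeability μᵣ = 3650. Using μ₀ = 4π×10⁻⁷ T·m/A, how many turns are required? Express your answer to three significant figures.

N ≈ 556 turns

A = 1180 mm² = 1.180×10^-3 m².
From L = μ₀μᵣN²A/ℓ, N = √(Lℓ / (μ₀μᵣA)).
N = √[(2.1)(0.798) / ((4π×10⁻⁷)(3650)×1.180×10^-3)] = √(3.096×10^5) ≈ 556.4.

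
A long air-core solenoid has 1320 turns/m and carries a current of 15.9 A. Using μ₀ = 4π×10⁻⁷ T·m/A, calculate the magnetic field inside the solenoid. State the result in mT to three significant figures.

B ≈ 26.4 mT

Inside a long solenoid, B = μ₀nI.
B = (4π×10⁻⁷)(1.320×10^3 m⁻¹)(15.9 A) = 2.637×10^-2 T.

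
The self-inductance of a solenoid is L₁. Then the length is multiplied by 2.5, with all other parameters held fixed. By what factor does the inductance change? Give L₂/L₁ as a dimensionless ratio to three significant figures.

L₂/L₁ = 0.400

For a solenoid, L ∝ μᵣN²A/ℓ.
L₂/L₁ = (2.5)^-1 = 0.400.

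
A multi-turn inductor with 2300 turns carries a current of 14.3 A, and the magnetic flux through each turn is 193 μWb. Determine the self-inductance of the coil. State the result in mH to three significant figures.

L ≈ 31.0 mH

Self-inductance is defined by L = NΦ_B/I (flux linkage over current).
L = (2300)(1.930×10^-4 Wb)/(14.3 A) = 3.104×10^-2 H.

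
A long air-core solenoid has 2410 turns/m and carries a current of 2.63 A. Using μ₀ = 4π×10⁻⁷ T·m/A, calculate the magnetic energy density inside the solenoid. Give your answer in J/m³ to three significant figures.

B = μ₀nI = (4π×10⁻⁷)(2.410×10^3)(2.63) = 7.9649×10^-3 T.
u = B²/(2μ₀) = (7.9649×10^-3)²/(2×4π×10⁻⁷) = 25.24 J/m³.

u ≈ 25.2 J/m³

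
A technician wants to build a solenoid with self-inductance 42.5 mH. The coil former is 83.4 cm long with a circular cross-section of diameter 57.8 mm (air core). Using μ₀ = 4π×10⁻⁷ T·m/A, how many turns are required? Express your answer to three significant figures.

A = π(d/2)² = π(2.890×10^-2 m)² = 2.624×10^-3 m².
From L = μ₀N²A/ℓ, N = √(Lℓ / (μ₀A)).
N = √[(4.250×10^-2)(0.834) / ((4π×10⁻⁷)×2.624×10^-3)] = √(1.07498×10^7) ≈ 3278.7.

N ≈ 3280 turns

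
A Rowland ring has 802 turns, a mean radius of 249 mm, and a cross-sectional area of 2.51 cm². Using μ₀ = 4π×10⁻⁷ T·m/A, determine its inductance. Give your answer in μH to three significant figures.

L ≈ 130 μH

For a thin toroid, L = μ₀N²A/(2πR).
L = (4π×10⁻⁷)(802)²(2.510×10^-4) / (2π×0.249 m) = 1.297×10^-4 H.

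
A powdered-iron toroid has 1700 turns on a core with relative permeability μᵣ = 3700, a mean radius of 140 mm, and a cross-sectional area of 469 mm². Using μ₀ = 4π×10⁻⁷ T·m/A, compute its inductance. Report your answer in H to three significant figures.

For a thin toroid, L = μ₀μᵣN²A/(2πR).
L = (4π×10⁻⁷)(3700)(1700)²(4.690×10^-4) / (2π×0.14 m) = 7.164 H.

L ≈ 7.16 H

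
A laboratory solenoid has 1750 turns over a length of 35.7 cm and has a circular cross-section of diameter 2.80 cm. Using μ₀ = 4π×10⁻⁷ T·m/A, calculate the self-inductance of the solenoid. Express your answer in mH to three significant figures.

A = π(d/2)² = π(1.400×10^-2 m)² = 6.158×10^-4 m².
For a long solenoid, L = μ₀N²A/ℓ.
L = (4π×10⁻⁷)(1750)²(6.158×10^-4)/(0.357 m) = 6.638×10^-3 H.

L ≈ 6.64 mH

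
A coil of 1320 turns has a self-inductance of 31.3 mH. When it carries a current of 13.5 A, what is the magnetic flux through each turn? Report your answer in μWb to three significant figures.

Φ_B ≈ 320 μWb

From L = NΦ_B/I, the flux per turn is Φ_B = LI/N.
Φ_B = (3.130×10^-2 H)(13.5 A)/1320 = 3.201×10^-4 Wb.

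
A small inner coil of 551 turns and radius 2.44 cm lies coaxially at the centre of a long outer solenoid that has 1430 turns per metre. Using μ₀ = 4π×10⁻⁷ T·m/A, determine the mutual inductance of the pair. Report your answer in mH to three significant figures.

M ≈ 1.85 mH

The outer solenoid produces a uniform field B₁ = μ₀n₁I₁ across the inner coil,
so the flux linkage is N₂Φ = N₂B₁A₂ = μ₀n₁N₂A₂·I₁, giving M = μ₀n₁N₂A₂.
A₂ = πr² = π(2.440×10^-2 m)² = 1.870×10^-3 m².
M = (4π×10⁻⁷)(1430)(551)(1.870×10^-3) = 1.852×10^-3 H.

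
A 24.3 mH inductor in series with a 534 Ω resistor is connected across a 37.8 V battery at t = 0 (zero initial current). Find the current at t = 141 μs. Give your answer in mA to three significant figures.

τ = L/R = 2.430×10^-2/534 = 4.551×10^-5 s; final current I_∞ = ε/R = 37.8/534 = 7.079×10^-2 A.
I(t) = I_∞(1 − e^(−t/τ)) with t/τ = 3.099.
I = (7.079×10^-2)(1 − e^(−3.099)) = 6.759×10^-2 A.

I ≈ 67.6 mA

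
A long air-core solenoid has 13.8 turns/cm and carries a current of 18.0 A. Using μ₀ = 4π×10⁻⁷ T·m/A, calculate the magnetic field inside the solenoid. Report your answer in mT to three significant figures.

Inside a long solenoid, B = μ₀nI.
B = (4π×10⁻⁷)(1.380×10^3 m⁻¹)(18.0 A) = 3.121×10^-2 T.

B ≈ 31.2 mT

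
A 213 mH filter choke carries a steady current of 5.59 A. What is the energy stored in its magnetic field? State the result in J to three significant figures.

Stored magnetic energy: U = ½LI².
U = ½(0.213 H)(5.59 A)² = 3.328 J.

U ≈ 3.33 J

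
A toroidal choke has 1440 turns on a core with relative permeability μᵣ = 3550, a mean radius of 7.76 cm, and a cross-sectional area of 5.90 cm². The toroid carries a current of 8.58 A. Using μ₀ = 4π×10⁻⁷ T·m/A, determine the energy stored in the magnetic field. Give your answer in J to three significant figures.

U ≈ 412 J

L = μ₀μᵣN²A/(2πR) = (4π×10⁻⁷)(3550)(1440)²(5.900×10^-4)/(2π×7.760×10^-2) = 11.19 H.
U = ½LI² = ½(11.19)(8.58)² = 412 J.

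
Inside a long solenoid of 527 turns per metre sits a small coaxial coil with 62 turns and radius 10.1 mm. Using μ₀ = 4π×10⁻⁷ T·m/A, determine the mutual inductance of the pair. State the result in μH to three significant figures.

The outer solenoid produces a uniform field B₁ = μ₀n₁I₁ across the inner coil,
so the flux linkage is N₂Φ = N₂B₁A₂ = μ₀n₁N₂A₂·I₁, giving M = μ₀n₁N₂A₂.
A₂ = πr² = π(1.010×10^-2 m)² = 3.2047×10^-4 m².
M = (4π×10⁻⁷)(527)(62)(3.2047×10^-4) = 1.316×10^-5 H.

M ≈ 13.2 μH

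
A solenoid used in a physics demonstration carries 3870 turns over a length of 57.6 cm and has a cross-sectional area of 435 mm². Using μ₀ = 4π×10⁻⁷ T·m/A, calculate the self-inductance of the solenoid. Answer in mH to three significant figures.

A = 435 mm² = 4.350×10^-4 m².
For a long solenoid, L = μ₀N²A/ℓ.
L = (4π×10⁻⁷)(3870)²(4.350×10^-4)/(0.576 m) = 1.421×10^-2 H.

L ≈ 14.2 mH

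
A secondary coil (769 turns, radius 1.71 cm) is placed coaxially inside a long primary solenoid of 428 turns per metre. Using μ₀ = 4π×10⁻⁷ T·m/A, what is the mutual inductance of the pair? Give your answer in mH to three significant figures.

M ≈ 0.380 mH

The outer solenoid produces a uniform field B₁ = μ₀n₁I₁ across the inner coil,
so the flux linkage is N₂Φ = N₂B₁A₂ = μ₀n₁N₂A₂·I₁, giving M = μ₀n₁N₂A₂.
A₂ = πr² = π(1.710×10^-2 m)² = 9.186×10^-4 m².
M = (4π×10⁻⁷)(428)(769)(9.186×10^-4) = 3.799×10^-4 H.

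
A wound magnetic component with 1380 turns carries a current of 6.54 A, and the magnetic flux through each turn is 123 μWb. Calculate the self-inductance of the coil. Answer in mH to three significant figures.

Self-inductance is defined by L = NΦ_B/I (flux linkage over current).
L = (1380)(1.230×10^-4 Wb)/(6.54 A) = 2.595×10^-2 H.

L ≈ 26.0 mH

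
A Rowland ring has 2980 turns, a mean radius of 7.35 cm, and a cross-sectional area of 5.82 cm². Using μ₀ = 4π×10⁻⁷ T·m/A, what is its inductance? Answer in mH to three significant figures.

L ≈ 14.1 mH

For a thin toroid, L = μ₀N²A/(2πR).
L = (4π×10⁻⁷)(2980)²(5.820×10^-4) / (2π×7.350×10^-2 m) = 1.406×10^-2 H.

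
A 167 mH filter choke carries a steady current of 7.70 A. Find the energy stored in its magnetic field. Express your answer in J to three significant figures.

Stored magnetic energy: U = ½LI².
U = ½(0.167 H)(7.70 A)² = 4.951 J.

U ≈ 4.95 J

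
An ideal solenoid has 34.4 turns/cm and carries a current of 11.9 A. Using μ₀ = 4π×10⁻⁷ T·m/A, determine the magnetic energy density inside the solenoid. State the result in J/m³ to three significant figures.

u ≈ 1050 J/m³

B = μ₀nI = (4π×10⁻⁷)(3.440×10^3)(11.9) = 5.144×10^-2 T.
u = B²/(2μ₀) = (5.144×10^-2)²/(2×4π×10⁻⁷) = 1.053×10^3 J/m³.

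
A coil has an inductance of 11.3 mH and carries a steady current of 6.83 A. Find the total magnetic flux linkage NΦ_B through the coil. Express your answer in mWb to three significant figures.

NΦ_B ≈ 77.2 mWb

From L = NΦ_B/I, the flux linkage is NΦ_B = LI.
NΦ_B = (1.130×10^-2 H)(6.83 A) = 7.718×10^-2 Wb.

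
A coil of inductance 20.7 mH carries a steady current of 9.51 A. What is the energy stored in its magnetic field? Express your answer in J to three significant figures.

Stored magnetic energy: U = ½LI².
U = ½(2.070×10^-2 H)(9.51 A)² = 0.9361 J.

U ≈ 0.936 J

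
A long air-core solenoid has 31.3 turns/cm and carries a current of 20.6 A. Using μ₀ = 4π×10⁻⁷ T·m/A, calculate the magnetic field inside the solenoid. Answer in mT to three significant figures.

B ≈ 81.0 mT

Inside a long solenoid, B = μ₀nI.
B = (4π×10⁻⁷)(3.130×10^3 m⁻¹)(20.6 A) = 8.103×10^-2 T.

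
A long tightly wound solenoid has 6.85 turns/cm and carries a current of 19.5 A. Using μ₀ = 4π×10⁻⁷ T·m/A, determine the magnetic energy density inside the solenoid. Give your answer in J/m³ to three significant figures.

u ≈ 112 J/m³

B = μ₀nI = (4π×10⁻⁷)(685)(19.5) = 1.679×10^-2 T.
u = B²/(2μ₀) = (1.679×10^-2)²/(2×4π×10⁻⁷) = 112.1 J/m³.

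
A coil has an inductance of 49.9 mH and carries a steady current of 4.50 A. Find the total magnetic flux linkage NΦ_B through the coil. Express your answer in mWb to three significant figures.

NΦ_B ≈ 225 mWb

From L = NΦ_B/I, the flux linkage is NΦ_B = LI.
NΦ_B = (4.990×10^-2 H)(4.50 A) = 0.2245 Wb.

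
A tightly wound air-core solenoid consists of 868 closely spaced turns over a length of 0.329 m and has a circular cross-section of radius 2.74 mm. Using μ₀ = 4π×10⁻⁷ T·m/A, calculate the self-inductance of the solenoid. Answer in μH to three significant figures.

L ≈ 67.9 μH

A = πr² = π(2.740×10^-3 m)² = 2.359×10^-5 m².
For a long solenoid, L = μ₀N²A/ℓ.
L = (4π×10⁻⁷)(868)²(2.359×10^-5)/(0.329 m) = 6.787×10^-5 H.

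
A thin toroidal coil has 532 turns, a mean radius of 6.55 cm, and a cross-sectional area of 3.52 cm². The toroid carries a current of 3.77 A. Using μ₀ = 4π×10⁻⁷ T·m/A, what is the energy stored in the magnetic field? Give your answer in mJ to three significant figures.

U ≈ 2.16 mJ

L = μ₀N²A/(2πR) = (4π×10⁻⁷)(532)²(3.520×10^-4)/(2π×6.550×10^-2) = 3.042×10^-4 H.
U = ½LI² = ½(3.042×10^-4)(3.77)² = 2.162×10^-3 J.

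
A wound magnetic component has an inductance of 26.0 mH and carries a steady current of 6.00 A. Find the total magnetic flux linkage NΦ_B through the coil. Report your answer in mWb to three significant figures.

From L = NΦ_B/I, the flux linkage is NΦ_B = LI.
NΦ_B = (2.600×10^-2 H)(6.00 A) = 0.156 Wb.

NΦ_B ≈ 156 mWb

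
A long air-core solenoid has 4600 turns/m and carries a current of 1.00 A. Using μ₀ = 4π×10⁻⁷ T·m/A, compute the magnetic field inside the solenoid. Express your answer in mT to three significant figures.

B ≈ 5.78 mT

Inside a long solenoid, B = μ₀nI.
B = (4π×10⁻⁷)(4.600×10^3 m⁻¹)(1.00 A) = 5.781×10^-3 T.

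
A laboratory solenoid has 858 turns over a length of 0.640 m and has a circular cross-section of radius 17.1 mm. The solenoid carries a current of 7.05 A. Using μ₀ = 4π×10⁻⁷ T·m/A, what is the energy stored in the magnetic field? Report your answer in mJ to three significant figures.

U ≈ 33.0 mJ

A = πr² = π(1.710×10^-2 m)² = 9.186×10^-4 m².
L = μ₀N²A/ℓ = (4π×10⁻⁷)(858)²(9.186×10^-4)/(0.64) = 1.328×10^-3 H.
U = ½LI² = ½(1.328×10^-3)(7.05)² = 3.300×10^-2 J.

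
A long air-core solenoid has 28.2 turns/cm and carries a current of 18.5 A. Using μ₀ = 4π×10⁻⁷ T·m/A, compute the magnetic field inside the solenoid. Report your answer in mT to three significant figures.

B ≈ 65.6 mT

Inside a long solenoid, B = μ₀nI.
B = (4π×10⁻⁷)(2.820×10^3 m⁻¹)(18.5 A) = 6.556×10^-2 T.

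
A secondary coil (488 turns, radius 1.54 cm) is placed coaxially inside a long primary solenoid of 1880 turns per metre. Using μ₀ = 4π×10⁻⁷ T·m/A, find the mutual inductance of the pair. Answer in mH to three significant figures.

M ≈ 0.859 mH

The outer solenoid produces a uniform field B₁ = μ₀n₁I₁ across the inner coil,
so the flux linkage is N₂Φ = N₂B₁A₂ = μ₀n₁N₂A₂·I₁, giving M = μ₀n₁N₂A₂.
A₂ = πr² = π(1.540×10^-2 m)² = 7.451×10^-4 m².
M = (4π×10⁻⁷)(1880)(488)(7.451×10^-4) = 8.590×10^-4 H.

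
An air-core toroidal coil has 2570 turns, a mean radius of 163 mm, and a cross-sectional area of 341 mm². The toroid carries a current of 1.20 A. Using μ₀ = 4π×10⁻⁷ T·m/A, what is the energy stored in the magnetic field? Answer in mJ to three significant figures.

L = μ₀N²A/(2πR) = (4π×10⁻⁷)(2570)²(3.410×10^-4)/(2π×0.163) = 2.764×10^-3 H.
U = ½LI² = ½(2.764×10^-3)(1.20)² = 1.990×10^-3 J.

U ≈ 1.99 mJ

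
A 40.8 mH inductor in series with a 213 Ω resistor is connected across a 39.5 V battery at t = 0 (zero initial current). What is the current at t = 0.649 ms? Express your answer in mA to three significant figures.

τ = L/R = 4.080×10^-2/213 = 1.915×10^-4 s; final current I_∞ = ε/R = 39.5/213 = 0.1854 A.
I(t) = I_∞(1 − e^(−t/τ)) with t/τ = 3.388.
I = (0.1854)(1 − e^(−3.388)) = 0.1792 A.

I ≈ 179 mA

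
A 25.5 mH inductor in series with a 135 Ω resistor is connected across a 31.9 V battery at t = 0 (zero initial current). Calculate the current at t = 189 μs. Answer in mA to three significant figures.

I ≈ 149 mA

τ = L/R = 2.550×10^-2/135 = 1.889×10^-4 s; final current I_∞ = ε/R = 31.9/135 = 0.2363 A.
I(t) = I_∞(1 − e^(−t/τ)) with t/τ = 1.001.
I = (0.2363)(1 − e^(−1.001)) = 0.1494 A.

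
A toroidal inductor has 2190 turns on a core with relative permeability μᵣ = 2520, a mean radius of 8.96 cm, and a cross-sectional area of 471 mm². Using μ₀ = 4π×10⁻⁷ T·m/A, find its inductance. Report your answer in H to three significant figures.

L ≈ 12.7 H

For a thin toroid, L = μ₀μᵣN²A/(2πR).
L = (4π×10⁻⁷)(2520)(2190)²(4.710×10^-4) / (2π×8.960×10^-2 m) = 12.71 H.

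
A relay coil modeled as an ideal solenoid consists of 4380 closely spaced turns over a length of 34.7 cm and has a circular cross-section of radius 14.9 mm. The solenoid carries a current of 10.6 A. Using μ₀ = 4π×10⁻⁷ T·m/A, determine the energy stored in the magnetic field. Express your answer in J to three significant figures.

U ≈ 2.72 J

A = πr² = π(1.490×10^-2 m)² = 6.9746×10^-4 m².
L = μ₀N²A/ℓ = (4π×10⁻⁷)(4380)²(6.9746×10^-4)/(0.347) = 4.846×10^-2 H.
U = ½LI² = ½(4.846×10^-2)(10.6)² = 2.722 J.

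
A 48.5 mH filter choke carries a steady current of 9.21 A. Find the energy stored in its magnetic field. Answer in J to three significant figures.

Stored magnetic energy: U = ½LI².
U = ½(4.850×10^-2 H)(9.21 A)² = 2.057 J.

U ≈ 2.06 J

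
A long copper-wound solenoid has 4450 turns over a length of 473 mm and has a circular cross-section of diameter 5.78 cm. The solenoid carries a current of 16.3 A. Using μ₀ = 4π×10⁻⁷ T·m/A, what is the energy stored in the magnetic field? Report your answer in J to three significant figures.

A = π(d/2)² = π(2.890×10^-2 m)² = 2.624×10^-3 m².
L = μ₀N²A/ℓ = (4π×10⁻⁷)(4450)²(2.624×10^-3)/(0.473) = 0.138 H.
U = ½LI² = ½(0.138)(16.3)² = 18.34 J.

U ≈ 18.3 J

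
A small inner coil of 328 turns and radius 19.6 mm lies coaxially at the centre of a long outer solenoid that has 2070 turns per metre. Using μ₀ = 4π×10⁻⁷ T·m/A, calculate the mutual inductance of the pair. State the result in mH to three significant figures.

The outer solenoid produces a uniform field B₁ = μ₀n₁I₁ across the inner coil,
so the flux linkage is N₂Φ = N₂B₁A₂ = μ₀n₁N₂A₂·I₁, giving M = μ₀n₁N₂A₂.
A₂ = πr² = π(1.960×10^-2 m)² = 1.207×10^-3 m².
M = (4π×10⁻⁷)(2070)(328)(1.207×10^-3) = 1.030×10^-3 H.

M ≈ 1.03 mH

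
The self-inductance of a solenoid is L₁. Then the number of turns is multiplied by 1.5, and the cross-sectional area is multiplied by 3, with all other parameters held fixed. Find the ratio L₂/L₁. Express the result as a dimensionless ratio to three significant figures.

L₂/L₁ = 6.75

For a solenoid, L ∝ μᵣN²A/ℓ.
L₂/L₁ = (1.5)^2 × (3) = 6.75.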